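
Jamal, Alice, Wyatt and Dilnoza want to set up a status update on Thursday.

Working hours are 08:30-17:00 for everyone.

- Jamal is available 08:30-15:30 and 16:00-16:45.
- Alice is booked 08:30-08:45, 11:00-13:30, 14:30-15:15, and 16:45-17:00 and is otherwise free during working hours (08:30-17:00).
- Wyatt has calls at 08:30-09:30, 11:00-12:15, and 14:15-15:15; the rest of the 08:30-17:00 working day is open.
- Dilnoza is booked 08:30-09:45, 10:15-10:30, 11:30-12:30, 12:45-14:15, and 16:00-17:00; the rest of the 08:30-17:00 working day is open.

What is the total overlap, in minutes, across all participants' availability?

75 minutes

Alice free within 08:30–17:00: 08:45–11:00, 13:30–14:30, 15:15–16:45.
Wyatt free within 08:30–17:00: 09:30–11:00, 12:15–14:15, 15:15–17:00.
Dilnoza free within 08:30–17:00: 09:45–10:15, 10:30–11:30, 12:30–12:45, 14:15–16:00.
Jamal ∩ Alice: 08:45–11:00, 13:30–14:30, 15:15–15:30, 16:00–16:45.
Jamal ∩ Alice ∩ Wyatt: 09:30–11:00, 13:30–14:15, 15:15–15:30, 16:00–16:45.
Jamal ∩ Alice ∩ Wyatt ∩ Dilnoza: 09:45–10:15, 10:30–11:00, 15:15–15:30.
Total common minutes: 30 + 30 + 15 = 75.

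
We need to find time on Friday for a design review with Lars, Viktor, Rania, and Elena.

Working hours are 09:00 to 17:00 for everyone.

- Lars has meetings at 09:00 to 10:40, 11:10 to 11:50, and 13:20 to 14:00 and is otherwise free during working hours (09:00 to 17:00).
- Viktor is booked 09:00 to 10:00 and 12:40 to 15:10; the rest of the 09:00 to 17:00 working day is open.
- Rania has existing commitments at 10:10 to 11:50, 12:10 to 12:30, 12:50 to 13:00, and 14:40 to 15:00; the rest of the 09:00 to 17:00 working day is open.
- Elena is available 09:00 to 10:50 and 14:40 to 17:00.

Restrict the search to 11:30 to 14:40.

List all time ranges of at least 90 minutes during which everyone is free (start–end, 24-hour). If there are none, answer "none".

Lars free within 09:00–17:00: 10:40–11:10, 11:50–13:20, 14:00–17:00.
Viktor free within 09:00–17:00: 10:00–12:40, 15:10–17:00.
Rania free within 09:00–17:00: 09:00–10:10, 11:50–12:10, 12:30–12:50, 13:00–14:40, 15:00–17:00.
Lars ∩ Viktor: 10:40–11:10, 11:50–12:40, 15:10–17:00.
Lars ∩ Viktor ∩ Rania: 11:50–12:10, 12:30–12:40, 15:10–17:00.
Lars ∩ Viktor ∩ Rania ∩ Elena: 15:10–17:00.
Restricted to 11:30–14:40: (none).
Windows ≥ 90 min: (none).

none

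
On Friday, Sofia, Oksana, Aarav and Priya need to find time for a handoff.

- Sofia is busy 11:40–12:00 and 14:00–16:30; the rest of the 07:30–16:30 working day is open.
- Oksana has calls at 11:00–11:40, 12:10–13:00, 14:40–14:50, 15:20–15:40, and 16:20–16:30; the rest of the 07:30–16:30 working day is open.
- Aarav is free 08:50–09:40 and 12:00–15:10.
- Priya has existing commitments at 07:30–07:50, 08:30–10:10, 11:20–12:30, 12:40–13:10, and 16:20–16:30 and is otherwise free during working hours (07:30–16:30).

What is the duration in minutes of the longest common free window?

50 minutes

Sofia free within 07:30–16:30: 07:30–11:40, 12:00–14:00.
Oksana free within 07:30–16:30: 07:30–11:00, 11:40–12:10, 13:00–14:40, 14:50–15:20, 15:40–16:20.
Priya free within 07:30–16:30: 07:50–08:30, 10:10–11:20, 12:30–12:40, 13:10–16:20.
Sofia ∩ Oksana: 07:30–11:00, 12:00–12:10, 13:00–14:00.
Sofia ∩ Oksana ∩ Aarav: 08:50–09:40, 12:00–12:10, 13:00–14:00.
Sofia ∩ Oksana ∩ Aarav ∩ Priya: 13:10–14:00.
Single common window of 50 minutes.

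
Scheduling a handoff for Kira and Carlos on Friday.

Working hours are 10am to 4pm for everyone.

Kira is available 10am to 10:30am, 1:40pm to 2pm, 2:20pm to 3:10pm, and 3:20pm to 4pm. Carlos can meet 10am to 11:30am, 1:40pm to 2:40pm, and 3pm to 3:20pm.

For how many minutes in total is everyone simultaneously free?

80 minutes

Kira ∩ Carlos: 10:00–10:30, 13:40–14:00, 14:20–14:40, 15:00–15:10.
Total common minutes: 30 + 20 + 20 + 10 = 80.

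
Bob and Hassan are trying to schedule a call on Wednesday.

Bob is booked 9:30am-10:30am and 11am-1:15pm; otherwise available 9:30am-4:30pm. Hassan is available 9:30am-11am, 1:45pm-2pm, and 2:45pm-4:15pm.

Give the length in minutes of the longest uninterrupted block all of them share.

Bob free within 09:30–16:30: 10:30–11:00, 13:15–16:30.
Bob ∩ Hassan: 10:30–11:00, 13:45–14:00, 14:45–16:15.
Common window lengths: 30, 15, 90 min; longest is 90.

90 minutes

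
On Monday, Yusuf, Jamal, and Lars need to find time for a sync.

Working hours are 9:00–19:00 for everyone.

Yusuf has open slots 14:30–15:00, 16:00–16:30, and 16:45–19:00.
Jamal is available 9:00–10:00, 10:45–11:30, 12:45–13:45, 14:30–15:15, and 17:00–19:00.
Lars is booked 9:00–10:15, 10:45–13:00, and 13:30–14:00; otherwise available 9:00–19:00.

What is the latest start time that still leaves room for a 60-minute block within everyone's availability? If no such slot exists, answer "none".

18:00

Lars free within 09:00–19:00: 10:15–10:45, 13:00–13:30, 14:00–19:00.
Yusuf ∩ Jamal: 14:30–15:00, 17:00–19:00.
Yusuf ∩ Jamal ∩ Lars: 14:30–15:00, 17:00–19:00.
Windows ≥ 60 min: 17:00–19:00.
Latest start in the last window 17:00–19:00 is 19:00 − 60 min = 18:00.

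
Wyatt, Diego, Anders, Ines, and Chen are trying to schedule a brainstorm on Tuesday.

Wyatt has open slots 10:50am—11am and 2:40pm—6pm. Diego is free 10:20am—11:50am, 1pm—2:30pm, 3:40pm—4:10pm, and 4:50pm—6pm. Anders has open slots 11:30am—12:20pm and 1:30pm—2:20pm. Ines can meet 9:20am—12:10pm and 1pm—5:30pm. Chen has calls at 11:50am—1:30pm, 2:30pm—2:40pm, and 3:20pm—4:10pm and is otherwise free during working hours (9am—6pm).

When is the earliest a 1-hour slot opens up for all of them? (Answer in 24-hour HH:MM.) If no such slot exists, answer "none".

none

Chen free within 09:00–18:00: 09:00–11:50, 13:30–14:30, 14:40–15:20, 16:10–18:00.
Wyatt ∩ Diego: 10:50–11:00, 15:40–16:10, 16:50–18:00.
Wyatt ∩ Diego ∩ Anders: (none).
Wyatt ∩ Diego ∩ Anders ∩ Ines: (none).
Wyatt ∩ Diego ∩ Anders ∩ Ines ∩ Chen: (none).
Windows ≥ 60 min: (none).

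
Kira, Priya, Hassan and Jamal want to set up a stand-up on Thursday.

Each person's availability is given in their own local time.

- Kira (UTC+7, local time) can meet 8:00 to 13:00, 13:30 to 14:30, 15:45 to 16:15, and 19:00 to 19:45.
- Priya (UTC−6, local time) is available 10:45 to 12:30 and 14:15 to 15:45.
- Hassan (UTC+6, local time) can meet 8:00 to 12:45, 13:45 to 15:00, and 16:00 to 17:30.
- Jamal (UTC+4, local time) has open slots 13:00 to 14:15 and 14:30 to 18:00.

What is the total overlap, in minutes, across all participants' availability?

Kira → UTC: 01:00–06:00, 06:30–07:30, 08:45–09:15, 12:00–12:45.
Priya → UTC: 16:45–18:30, 20:15–21:45.
Hassan → UTC: 02:00–06:45, 07:45–09:00, 10:00–11:30.
Jamal → UTC: 09:00–10:15, 10:30–14:00.
Kira ∩ Priya: (none).
Kira ∩ Priya ∩ Hassan: (none).
Kira ∩ Priya ∩ Hassan ∩ Jamal: (none).
Total common minutes: 0.

0 minutes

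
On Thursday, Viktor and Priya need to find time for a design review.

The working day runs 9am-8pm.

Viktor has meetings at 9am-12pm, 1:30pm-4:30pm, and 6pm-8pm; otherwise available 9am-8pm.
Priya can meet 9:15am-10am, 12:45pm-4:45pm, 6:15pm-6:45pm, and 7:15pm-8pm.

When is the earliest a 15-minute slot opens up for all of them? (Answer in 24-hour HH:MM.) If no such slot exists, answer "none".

Viktor free within 09:00–20:00: 12:00–13:30, 16:30–18:00.
Viktor ∩ Priya: 12:45–13:30, 16:30–16:45.
Windows ≥ 15 min: 12:45–13:30, 16:30–16:45.
Earliest such window starts at 12:45.

12:45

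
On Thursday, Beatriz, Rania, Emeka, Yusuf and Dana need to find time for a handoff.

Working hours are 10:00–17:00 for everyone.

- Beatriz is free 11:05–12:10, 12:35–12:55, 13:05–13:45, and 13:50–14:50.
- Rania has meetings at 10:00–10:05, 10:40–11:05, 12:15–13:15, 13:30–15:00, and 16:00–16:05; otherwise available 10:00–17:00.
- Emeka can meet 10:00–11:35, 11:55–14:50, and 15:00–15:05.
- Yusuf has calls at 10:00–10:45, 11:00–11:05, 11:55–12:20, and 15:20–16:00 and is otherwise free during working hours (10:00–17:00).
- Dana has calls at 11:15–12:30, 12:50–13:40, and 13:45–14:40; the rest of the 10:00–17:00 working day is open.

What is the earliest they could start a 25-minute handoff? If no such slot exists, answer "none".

Rania free within 10:00–17:00: 10:05–10:40, 11:05–12:15, 13:15–13:30, 15:00–16:00, 16:05–17:00.
Yusuf free within 10:00–17:00: 10:45–11:00, 11:05–11:55, 12:20–15:20, 16:00–17:00.
Dana free within 10:00–17:00: 10:00–11:15, 12:30–12:50, 13:40–13:45, 14:40–17:00.
Beatriz ∩ Rania: 11:05–12:10, 13:15–13:30.
Beatriz ∩ Rania ∩ Emeka: 11:05–11:35, 11:55–12:10, 13:15–13:30.
Beatriz ∩ Rania ∩ Emeka ∩ Yusuf: 11:05–11:35, 13:15–13:30.
Beatriz ∩ Rania ∩ Emeka ∩ Yusuf ∩ Dana: 11:05–11:15.
Windows ≥ 25 min: (none).

none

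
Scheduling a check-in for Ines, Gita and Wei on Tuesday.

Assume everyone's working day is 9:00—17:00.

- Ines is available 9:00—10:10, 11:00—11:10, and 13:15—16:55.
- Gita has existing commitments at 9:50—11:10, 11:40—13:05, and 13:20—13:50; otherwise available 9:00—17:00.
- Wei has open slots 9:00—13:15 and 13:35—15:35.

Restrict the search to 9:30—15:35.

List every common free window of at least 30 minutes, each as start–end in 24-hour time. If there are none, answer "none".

13:50–15:35

Gita free within 09:00–17:00: 09:00–09:50, 11:10–11:40, 13:05–13:20, 13:50–17:00.
Ines ∩ Gita: 09:00–09:50, 13:15–13:20, 13:50–16:55.
Ines ∩ Gita ∩ Wei: 09:00–09:50, 13:50–15:35.
Restricted to 09:30–15:35: 09:30–09:50, 13:50–15:35.
Windows ≥ 30 min: 13:50–15:35.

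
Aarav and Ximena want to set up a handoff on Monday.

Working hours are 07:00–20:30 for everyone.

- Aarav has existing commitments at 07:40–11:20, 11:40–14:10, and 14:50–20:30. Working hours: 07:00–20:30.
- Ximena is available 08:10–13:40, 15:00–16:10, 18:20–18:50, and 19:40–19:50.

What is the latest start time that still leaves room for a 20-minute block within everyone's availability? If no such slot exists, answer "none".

Aarav free within 07:00–20:30: 07:00–07:40, 11:20–11:40, 14:10–14:50.
Aarav ∩ Ximena: 11:20–11:40.
Windows ≥ 20 min: 11:20–11:40.
Latest start in the last window 11:20–11:40 is 11:40 − 20 min = 11:20.

11:20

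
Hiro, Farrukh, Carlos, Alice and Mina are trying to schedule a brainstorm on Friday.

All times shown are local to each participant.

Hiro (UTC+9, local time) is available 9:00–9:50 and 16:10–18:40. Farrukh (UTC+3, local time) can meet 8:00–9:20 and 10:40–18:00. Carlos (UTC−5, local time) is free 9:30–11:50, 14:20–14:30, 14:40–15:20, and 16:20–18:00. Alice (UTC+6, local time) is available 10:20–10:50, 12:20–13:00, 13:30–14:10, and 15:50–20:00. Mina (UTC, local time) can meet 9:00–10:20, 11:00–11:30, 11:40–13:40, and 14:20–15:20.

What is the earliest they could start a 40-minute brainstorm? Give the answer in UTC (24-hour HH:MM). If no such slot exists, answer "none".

Hiro → UTC: 00:00–00:50, 07:10–09:40.
Farrukh → UTC: 05:00–06:20, 07:40–15:00.
Carlos → UTC: 14:30–16:50, 19:20–19:30, 19:40–20:20, 21:20–23:00.
Alice → UTC: 04:20–04:50, 06:20–07:00, 07:30–08:10, 09:50–14:00.
Mina → UTC: 09:00–10:20, 11:00–11:30, 11:40–13:40, 14:20–15:20.
Hiro ∩ Farrukh: 07:40–09:40.
Hiro ∩ Farrukh ∩ Carlos: (none).
Hiro ∩ Farrukh ∩ Carlos ∩ Alice: (none).
Hiro ∩ Farrukh ∩ Carlos ∩ Alice ∩ Mina: (none).
Windows ≥ 40 min: (none).

none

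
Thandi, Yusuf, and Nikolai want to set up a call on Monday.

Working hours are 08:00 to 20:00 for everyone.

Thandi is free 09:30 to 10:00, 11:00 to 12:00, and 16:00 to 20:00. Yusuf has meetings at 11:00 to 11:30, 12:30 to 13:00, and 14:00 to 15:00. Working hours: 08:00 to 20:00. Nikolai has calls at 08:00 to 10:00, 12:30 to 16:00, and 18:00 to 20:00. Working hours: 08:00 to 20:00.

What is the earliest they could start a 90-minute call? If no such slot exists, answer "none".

16:00

Yusuf free within 08:00–20:00: 08:00–11:00, 11:30–12:30, 13:00–14:00, 15:00–20:00.
Nikolai free within 08:00–20:00: 10:00–12:30, 16:00–18:00.
Thandi ∩ Yusuf: 09:30–10:00, 11:30–12:00, 16:00–20:00.
Thandi ∩ Yusuf ∩ Nikolai: 11:30–12:00, 16:00–18:00.
Windows ≥ 90 min: 16:00–18:00.
Earliest such window starts at 16:00.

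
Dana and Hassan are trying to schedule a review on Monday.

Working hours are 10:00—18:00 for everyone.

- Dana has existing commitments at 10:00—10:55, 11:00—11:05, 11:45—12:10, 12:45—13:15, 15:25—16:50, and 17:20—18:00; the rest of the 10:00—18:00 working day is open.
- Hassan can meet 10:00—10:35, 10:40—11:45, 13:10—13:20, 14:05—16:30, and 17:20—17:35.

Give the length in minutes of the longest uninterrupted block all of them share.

80 minutes

Dana free within 10:00–18:00: 10:55–11:00, 11:05–11:45, 12:10–12:45, 13:15–15:25, 16:50–17:20.
Dana ∩ Hassan: 10:55–11:00, 11:05–11:45, 13:15–13:20, 14:05–15:25.
Common window lengths: 5, 40, 5, 80 min; longest is 80.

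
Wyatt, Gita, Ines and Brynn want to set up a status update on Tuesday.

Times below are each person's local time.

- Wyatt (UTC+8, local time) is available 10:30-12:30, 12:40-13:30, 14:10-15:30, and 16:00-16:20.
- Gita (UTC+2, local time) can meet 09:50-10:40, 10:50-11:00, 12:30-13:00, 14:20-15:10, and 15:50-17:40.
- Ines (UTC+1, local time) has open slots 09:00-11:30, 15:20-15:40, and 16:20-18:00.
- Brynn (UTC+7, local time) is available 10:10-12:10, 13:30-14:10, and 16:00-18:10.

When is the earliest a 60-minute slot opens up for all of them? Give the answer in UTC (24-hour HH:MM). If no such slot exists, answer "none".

none

Wyatt → UTC: 02:30–04:30, 04:40–05:30, 06:10–07:30, 08:00–08:20.
Gita → UTC: 07:50–08:40, 08:50–09:00, 10:30–11:00, 12:20–13:10, 13:50–15:40.
Ines → UTC: 08:00–10:30, 14:20–14:40, 15:20–17:00.
Brynn → UTC: 03:10–05:10, 06:30–07:10, 09:00–11:10.
Wyatt ∩ Gita: 08:00–08:20.
Wyatt ∩ Gita ∩ Ines: 08:00–08:20.
Wyatt ∩ Gita ∩ Ines ∩ Brynn: (none).
Windows ≥ 60 min: (none).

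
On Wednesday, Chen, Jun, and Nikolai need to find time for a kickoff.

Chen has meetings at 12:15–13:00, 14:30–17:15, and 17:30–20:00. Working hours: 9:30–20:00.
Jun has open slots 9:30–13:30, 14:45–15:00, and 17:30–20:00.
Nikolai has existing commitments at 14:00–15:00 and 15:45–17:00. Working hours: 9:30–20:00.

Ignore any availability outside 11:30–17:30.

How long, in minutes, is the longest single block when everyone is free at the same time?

45 minutes

Chen free within 09:30–20:00: 09:30–12:15, 13:00–14:30, 17:15–17:30.
Nikolai free within 09:30–20:00: 09:30–14:00, 15:00–15:45, 17:00–20:00.
Chen ∩ Jun: 09:30–12:15, 13:00–13:30.
Chen ∩ Jun ∩ Nikolai: 09:30–12:15, 13:00–13:30.
Restricted to 11:30–17:30: 11:30–12:15, 13:00–13:30.
Common window lengths: 45, 30 min; longest is 45.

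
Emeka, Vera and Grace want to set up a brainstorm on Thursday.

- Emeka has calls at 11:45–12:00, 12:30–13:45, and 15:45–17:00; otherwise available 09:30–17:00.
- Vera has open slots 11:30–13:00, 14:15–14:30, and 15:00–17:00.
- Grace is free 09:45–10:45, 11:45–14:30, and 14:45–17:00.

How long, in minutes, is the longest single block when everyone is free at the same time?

Emeka free within 09:30–17:00: 09:30–11:45, 12:00–12:30, 13:45–15:45.
Emeka ∩ Vera: 11:30–11:45, 12:00–12:30, 14:15–14:30, 15:00–15:45.
Emeka ∩ Vera ∩ Grace: 12:00–12:30, 14:15–14:30, 15:00–15:45.
Common window lengths: 30, 15, 45 min; longest is 45.

45 minutes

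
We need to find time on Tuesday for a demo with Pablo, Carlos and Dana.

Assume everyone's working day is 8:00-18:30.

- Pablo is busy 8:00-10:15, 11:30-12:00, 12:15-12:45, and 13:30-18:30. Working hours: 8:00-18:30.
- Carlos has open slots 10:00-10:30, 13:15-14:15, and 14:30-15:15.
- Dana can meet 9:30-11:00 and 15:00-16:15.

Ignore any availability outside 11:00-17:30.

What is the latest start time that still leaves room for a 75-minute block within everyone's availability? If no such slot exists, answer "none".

Pablo free within 08:00–18:30: 10:15–11:30, 12:00–12:15, 12:45–13:30.
Pablo ∩ Carlos: 10:15–10:30, 13:15–13:30.
Pablo ∩ Carlos ∩ Dana: 10:15–10:30.
Restricted to 11:00–17:30: (none).
Windows ≥ 75 min: (none).

none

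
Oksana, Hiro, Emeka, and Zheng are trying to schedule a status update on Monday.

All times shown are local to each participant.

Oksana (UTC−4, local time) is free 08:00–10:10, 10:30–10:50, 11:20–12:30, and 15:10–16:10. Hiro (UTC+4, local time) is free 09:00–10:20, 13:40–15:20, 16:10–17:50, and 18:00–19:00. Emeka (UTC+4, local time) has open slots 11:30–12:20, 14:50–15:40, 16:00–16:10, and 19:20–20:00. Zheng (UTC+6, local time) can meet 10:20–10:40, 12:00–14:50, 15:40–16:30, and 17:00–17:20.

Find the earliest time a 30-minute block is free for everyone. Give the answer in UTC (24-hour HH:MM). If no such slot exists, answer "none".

none

Oksana → UTC: 12:00–14:10, 14:30–14:50, 15:20–16:30, 19:10–20:10.
Hiro → UTC: 05:00–06:20, 09:40–11:20, 12:10–13:50, 14:00–15:00.
Emeka → UTC: 07:30–08:20, 10:50–11:40, 12:00–12:10, 15:20–16:00.
Zheng → UTC: 04:20–04:40, 06:00–08:50, 09:40–10:30, 11:00–11:20.
Oksana ∩ Hiro: 12:10–13:50, 14:00–14:10, 14:30–14:50.
Oksana ∩ Hiro ∩ Emeka: (none).
Oksana ∩ Hiro ∩ Emeka ∩ Zheng: (none).
Windows ≥ 30 min: (none).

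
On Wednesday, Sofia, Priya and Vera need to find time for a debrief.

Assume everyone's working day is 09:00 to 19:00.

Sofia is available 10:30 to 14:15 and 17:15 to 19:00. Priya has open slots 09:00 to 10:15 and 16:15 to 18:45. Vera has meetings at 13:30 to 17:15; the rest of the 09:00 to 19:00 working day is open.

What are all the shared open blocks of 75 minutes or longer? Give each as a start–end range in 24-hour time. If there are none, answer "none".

17:15–18:45

Vera free within 09:00–19:00: 09:00–13:30, 17:15–19:00.
Sofia ∩ Priya: 17:15–18:45.
Sofia ∩ Priya ∩ Vera: 17:15–18:45.
Windows ≥ 75 min: 17:15–18:45.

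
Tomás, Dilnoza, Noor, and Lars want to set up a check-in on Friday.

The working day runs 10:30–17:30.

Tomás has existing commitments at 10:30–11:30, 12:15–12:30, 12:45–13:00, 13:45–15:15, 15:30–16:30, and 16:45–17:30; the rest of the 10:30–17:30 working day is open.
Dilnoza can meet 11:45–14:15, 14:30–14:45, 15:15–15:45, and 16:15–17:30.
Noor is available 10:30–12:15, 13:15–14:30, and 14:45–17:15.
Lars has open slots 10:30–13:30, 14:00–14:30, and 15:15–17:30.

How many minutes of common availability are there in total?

75 minutes

Tomás free within 10:30–17:30: 11:30–12:15, 12:30–12:45, 13:00–13:45, 15:15–15:30, 16:30–16:45.
Tomás ∩ Dilnoza: 11:45–12:15, 12:30–12:45, 13:00–13:45, 15:15–15:30, 16:30–16:45.
Tomás ∩ Dilnoza ∩ Noor: 11:45–12:15, 13:15–13:45, 15:15–15:30, 16:30–16:45.
Tomás ∩ Dilnoza ∩ Noor ∩ Lars: 11:45–12:15, 13:15–13:30, 15:15–15:30, 16:30–16:45.
Total common minutes: 30 + 15 + 15 + 15 = 75.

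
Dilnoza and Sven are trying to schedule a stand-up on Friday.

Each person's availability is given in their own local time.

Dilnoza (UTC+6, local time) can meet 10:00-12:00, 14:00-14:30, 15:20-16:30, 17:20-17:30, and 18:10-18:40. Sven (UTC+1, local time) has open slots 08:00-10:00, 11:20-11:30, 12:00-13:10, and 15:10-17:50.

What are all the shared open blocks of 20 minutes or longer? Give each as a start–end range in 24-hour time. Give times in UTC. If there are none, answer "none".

Dilnoza → UTC: 04:00–06:00, 08:00–08:30, 09:20–10:30, 11:20–11:30, 12:10–12:40.
Sven → UTC: 07:00–09:00, 10:20–10:30, 11:00–12:10, 14:10–16:50.
Dilnoza ∩ Sven: 08:00–08:30, 10:20–10:30, 11:20–11:30.
Windows ≥ 20 min: 08:00–08:30.

08:00–08:30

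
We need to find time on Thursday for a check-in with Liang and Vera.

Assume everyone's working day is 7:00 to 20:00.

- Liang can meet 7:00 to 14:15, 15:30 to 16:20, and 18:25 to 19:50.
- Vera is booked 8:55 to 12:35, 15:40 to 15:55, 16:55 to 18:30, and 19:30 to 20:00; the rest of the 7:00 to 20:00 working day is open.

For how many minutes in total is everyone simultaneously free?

310 minutes

Vera free within 07:00–20:00: 07:00–08:55, 12:35–15:40, 15:55–16:55, 18:30–19:30.
Liang ∩ Vera: 07:00–08:55, 12:35–14:15, 15:30–15:40, 15:55–16:20, 18:30–19:30.
Total common minutes: 115 + 100 + 10 + 25 + 60 = 310.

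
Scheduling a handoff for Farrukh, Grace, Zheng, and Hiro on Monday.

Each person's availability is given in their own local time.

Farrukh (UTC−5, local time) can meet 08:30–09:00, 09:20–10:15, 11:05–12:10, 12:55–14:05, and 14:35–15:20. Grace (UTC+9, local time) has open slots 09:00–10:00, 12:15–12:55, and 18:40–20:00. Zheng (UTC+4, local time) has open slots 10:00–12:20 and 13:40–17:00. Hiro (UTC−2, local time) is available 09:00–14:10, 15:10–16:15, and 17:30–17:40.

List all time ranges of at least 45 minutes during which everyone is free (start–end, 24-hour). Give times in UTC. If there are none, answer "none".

none

Farrukh → UTC: 13:30–14:00, 14:20–15:15, 16:05–17:10, 17:55–19:05, 19:35–20:20.
Grace → UTC: 00:00–01:00, 03:15–03:55, 09:40–11:00.
Zheng → UTC: 06:00–08:20, 09:40–13:00.
Hiro → UTC: 11:00–16:10, 17:10–18:15, 19:30–19:40.
Farrukh ∩ Grace: (none).
Farrukh ∩ Grace ∩ Zheng: (none).
Farrukh ∩ Grace ∩ Zheng ∩ Hiro: (none).
Windows ≥ 45 min: (none).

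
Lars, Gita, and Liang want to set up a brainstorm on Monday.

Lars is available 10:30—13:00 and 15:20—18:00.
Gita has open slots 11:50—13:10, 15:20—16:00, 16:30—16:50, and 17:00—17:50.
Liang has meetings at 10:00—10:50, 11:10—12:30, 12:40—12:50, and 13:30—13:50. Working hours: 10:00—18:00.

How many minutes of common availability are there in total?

Liang free within 10:00–18:00: 10:50–11:10, 12:30–12:40, 12:50–13:30, 13:50–18:00.
Lars ∩ Gita: 11:50–13:00, 15:20–16:00, 16:30–16:50, 17:00–17:50.
Lars ∩ Gita ∩ Liang: 12:30–12:40, 12:50–13:00, 15:20–16:00, 16:30–16:50, 17:00–17:50.
Total common minutes: 10 + 10 + 40 + 20 + 50 = 130.

130 minutes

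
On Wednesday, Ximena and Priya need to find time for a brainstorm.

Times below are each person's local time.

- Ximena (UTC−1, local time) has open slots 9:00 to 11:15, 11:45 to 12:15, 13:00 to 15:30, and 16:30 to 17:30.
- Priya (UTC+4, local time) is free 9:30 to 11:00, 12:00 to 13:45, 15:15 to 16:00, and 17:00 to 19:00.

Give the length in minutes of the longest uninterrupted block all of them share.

60 minutes

Ximena → UTC: 10:00–12:15, 12:45–13:15, 14:00–16:30, 17:30–18:30.
Priya → UTC: 05:30–07:00, 08:00–09:45, 11:15–12:00, 13:00–15:00.
Ximena ∩ Priya: 11:15–12:00, 13:00–13:15, 14:00–15:00.
Common window lengths: 45, 15, 60 min; longest is 60.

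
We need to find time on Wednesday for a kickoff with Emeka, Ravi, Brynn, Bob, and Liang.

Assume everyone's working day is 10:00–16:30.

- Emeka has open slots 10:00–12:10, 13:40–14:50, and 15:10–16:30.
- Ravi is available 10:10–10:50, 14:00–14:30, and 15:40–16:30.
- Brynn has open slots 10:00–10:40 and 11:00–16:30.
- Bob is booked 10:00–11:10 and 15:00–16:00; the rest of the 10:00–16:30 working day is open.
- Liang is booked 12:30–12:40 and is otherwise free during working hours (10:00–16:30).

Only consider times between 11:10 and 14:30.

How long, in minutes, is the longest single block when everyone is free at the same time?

30 minutes

Bob free within 10:00–16:30: 11:10–15:00, 16:00–16:30.
Liang free within 10:00–16:30: 10:00–12:30, 12:40–16:30.
Emeka ∩ Ravi: 10:10–10:50, 14:00–14:30, 15:40–16:30.
Emeka ∩ Ravi ∩ Brynn: 10:10–10:40, 14:00–14:30, 15:40–16:30.
Emeka ∩ Ravi ∩ Brynn ∩ Bob: 14:00–14:30, 16:00–16:30.
Emeka ∩ Ravi ∩ Brynn ∩ Bob ∩ Liang: 14:00–14:30, 16:00–16:30.
Restricted to 11:10–14:30: 14:00–14:30.
Single common window of 30 minutes.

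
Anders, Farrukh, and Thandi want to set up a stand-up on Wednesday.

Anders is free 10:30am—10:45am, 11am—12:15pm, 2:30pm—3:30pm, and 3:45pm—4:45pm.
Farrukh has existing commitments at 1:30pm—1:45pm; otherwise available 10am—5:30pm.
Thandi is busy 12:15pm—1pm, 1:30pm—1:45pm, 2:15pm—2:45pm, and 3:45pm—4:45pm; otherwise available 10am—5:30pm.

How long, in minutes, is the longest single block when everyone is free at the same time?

Farrukh free within 10:00–17:30: 10:00–13:30, 13:45–17:30.
Thandi free within 10:00–17:30: 10:00–12:15, 13:00–13:30, 13:45–14:15, 14:45–15:45, 16:45–17:30.
Anders ∩ Farrukh: 10:30–10:45, 11:00–12:15, 14:30–15:30, 15:45–16:45.
Anders ∩ Farrukh ∩ Thandi: 10:30–10:45, 11:00–12:15, 14:45–15:30.
Common window lengths: 15, 75, 45 min; longest is 75.

75 minutes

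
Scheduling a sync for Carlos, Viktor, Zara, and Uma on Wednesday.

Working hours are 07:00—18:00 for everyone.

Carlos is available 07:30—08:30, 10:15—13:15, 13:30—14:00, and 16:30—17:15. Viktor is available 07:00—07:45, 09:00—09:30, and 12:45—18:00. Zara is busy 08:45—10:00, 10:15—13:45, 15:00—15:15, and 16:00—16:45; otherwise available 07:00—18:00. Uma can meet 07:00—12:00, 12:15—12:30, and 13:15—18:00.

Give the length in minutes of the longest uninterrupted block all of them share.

30 minutes

Zara free within 07:00–18:00: 07:00–08:45, 10:00–10:15, 13:45–15:00, 15:15–16:00, 16:45–18:00.
Carlos ∩ Viktor: 07:30–07:45, 12:45–13:15, 13:30–14:00, 16:30–17:15.
Carlos ∩ Viktor ∩ Zara: 07:30–07:45, 13:45–14:00, 16:45–17:15.
Carlos ∩ Viktor ∩ Zara ∩ Uma: 07:30–07:45, 13:45–14:00, 16:45–17:15.
Common window lengths: 15, 15, 30 min; longest is 30.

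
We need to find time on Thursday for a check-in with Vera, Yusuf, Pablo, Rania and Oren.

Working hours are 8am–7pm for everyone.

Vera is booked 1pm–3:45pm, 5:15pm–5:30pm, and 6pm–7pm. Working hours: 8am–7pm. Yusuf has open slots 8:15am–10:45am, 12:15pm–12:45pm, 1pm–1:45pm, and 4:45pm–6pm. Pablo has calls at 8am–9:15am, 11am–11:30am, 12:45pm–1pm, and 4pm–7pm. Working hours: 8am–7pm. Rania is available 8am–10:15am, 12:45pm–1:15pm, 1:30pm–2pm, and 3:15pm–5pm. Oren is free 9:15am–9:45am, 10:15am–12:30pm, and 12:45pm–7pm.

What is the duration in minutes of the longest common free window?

Vera free within 08:00–19:00: 08:00–13:00, 15:45–17:15, 17:30–18:00.
Pablo free within 08:00–19:00: 09:15–11:00, 11:30–12:45, 13:00–16:00.
Vera ∩ Yusuf: 08:15–10:45, 12:15–12:45, 16:45–17:15, 17:30–18:00.
Vera ∩ Yusuf ∩ Pablo: 09:15–10:45, 12:15–12:45.
Vera ∩ Yusuf ∩ Pablo ∩ Rania: 09:15–10:15.
Vera ∩ Yusuf ∩ Pablo ∩ Rania ∩ Oren: 09:15–09:45.
Single common window of 30 minutes.

30 minutes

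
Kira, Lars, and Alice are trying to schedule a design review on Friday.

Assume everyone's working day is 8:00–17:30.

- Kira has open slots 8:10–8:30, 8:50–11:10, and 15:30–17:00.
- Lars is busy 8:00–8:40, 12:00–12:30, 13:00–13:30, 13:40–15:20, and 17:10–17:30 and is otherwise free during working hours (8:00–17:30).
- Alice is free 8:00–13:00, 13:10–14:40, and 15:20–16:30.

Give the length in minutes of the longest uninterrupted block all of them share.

140 minutes

Lars free within 08:00–17:30: 08:40–12:00, 12:30–13:00, 13:30–13:40, 15:20–17:10.
Kira ∩ Lars: 08:50–11:10, 15:30–17:00.
Kira ∩ Lars ∩ Alice: 08:50–11:10, 15:30–16:30.
Common window lengths: 140, 60 min; longest is 140.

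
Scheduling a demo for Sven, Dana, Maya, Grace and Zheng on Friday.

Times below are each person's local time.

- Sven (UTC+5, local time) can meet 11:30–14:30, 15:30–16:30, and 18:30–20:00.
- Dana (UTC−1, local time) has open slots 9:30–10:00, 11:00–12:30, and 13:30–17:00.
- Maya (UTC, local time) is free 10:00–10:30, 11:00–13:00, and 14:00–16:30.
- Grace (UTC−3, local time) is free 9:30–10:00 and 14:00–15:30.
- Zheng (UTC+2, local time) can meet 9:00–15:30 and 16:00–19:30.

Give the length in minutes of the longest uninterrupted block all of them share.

0 minutes

Sven → UTC: 06:30–09:30, 10:30–11:30, 13:30–15:00.
Dana → UTC: 10:30–11:00, 12:00–13:30, 14:30–18:00.
Maya → UTC: 10:00–10:30, 11:00–13:00, 14:00–16:30.
Grace → UTC: 12:30–13:00, 17:00–18:30.
Zheng → UTC: 07:00–13:30, 14:00–17:30.
Sven ∩ Dana: 10:30–11:00, 14:30–15:00.
Sven ∩ Dana ∩ Maya: 14:30–15:00.
Sven ∩ Dana ∩ Maya ∩ Grace: (none).
Sven ∩ Dana ∩ Maya ∩ Grace ∩ Zheng: (none).
No common window.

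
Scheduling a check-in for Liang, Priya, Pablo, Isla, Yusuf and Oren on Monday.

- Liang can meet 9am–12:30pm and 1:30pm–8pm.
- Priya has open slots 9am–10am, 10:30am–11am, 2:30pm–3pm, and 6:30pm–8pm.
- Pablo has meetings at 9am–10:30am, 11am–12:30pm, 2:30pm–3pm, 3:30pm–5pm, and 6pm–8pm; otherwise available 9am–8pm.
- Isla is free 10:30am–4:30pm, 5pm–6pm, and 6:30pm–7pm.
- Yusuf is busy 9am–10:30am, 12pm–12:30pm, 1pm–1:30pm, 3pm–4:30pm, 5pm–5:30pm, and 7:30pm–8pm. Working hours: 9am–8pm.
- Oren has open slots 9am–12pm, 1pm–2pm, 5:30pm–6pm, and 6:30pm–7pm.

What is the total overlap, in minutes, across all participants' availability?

Pablo free within 09:00–20:00: 10:30–11:00, 12:30–14:30, 15:00–15:30, 17:00–18:00.
Yusuf free within 09:00–20:00: 10:30–12:00, 12:30–13:00, 13:30–15:00, 16:30–17:00, 17:30–19:30.
Liang ∩ Priya: 09:00–10:00, 10:30–11:00, 14:30–15:00, 18:30–20:00.
Liang ∩ Priya ∩ Pablo: 10:30–11:00.
Liang ∩ Priya ∩ Pablo ∩ Isla: 10:30–11:00.
Liang ∩ Priya ∩ Pablo ∩ Isla ∩ Yusuf: 10:30–11:00.
Liang ∩ Priya ∩ Pablo ∩ Isla ∩ Yusuf ∩ Oren: 10:30–11:00.
Total common minutes: 30.

30 minutes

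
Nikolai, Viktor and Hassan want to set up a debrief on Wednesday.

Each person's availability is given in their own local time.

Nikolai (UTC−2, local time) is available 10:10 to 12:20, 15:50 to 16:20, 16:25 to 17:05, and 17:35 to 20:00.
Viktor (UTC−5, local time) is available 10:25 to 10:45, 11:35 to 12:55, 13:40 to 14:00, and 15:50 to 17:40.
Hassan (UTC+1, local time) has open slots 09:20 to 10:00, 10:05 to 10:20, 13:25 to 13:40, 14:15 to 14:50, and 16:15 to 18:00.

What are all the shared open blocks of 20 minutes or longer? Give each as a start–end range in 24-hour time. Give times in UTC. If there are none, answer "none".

none

Nikolai → UTC: 12:10–14:20, 17:50–18:20, 18:25–19:05, 19:35–22:00.
Viktor → UTC: 15:25–15:45, 16:35–17:55, 18:40–19:00, 20:50–22:40.
Hassan → UTC: 08:20–09:00, 09:05–09:20, 12:25–12:40, 13:15–13:50, 15:15–17:00.
Nikolai ∩ Viktor: 17:50–17:55, 18:40–19:00, 20:50–22:00.
Nikolai ∩ Viktor ∩ Hassan: (none).
Windows ≥ 20 min: (none).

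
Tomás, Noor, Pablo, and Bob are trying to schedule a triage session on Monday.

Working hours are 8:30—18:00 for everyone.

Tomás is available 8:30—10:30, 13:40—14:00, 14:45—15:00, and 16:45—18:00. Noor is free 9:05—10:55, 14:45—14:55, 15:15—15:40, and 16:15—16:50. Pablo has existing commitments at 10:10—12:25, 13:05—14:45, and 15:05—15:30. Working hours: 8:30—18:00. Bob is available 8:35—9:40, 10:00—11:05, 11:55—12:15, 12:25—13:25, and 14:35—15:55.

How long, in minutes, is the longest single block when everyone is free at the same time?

Pablo free within 08:30–18:00: 08:30–10:10, 12:25–13:05, 14:45–15:05, 15:30–18:00.
Tomás ∩ Noor: 09:05–10:30, 14:45–14:55, 16:45–16:50.
Tomás ∩ Noor ∩ Pablo: 09:05–10:10, 14:45–14:55, 16:45–16:50.
Tomás ∩ Noor ∩ Pablo ∩ Bob: 09:05–09:40, 10:00–10:10, 14:45–14:55.
Common window lengths: 35, 10, 10 min; longest is 35.

35 minutes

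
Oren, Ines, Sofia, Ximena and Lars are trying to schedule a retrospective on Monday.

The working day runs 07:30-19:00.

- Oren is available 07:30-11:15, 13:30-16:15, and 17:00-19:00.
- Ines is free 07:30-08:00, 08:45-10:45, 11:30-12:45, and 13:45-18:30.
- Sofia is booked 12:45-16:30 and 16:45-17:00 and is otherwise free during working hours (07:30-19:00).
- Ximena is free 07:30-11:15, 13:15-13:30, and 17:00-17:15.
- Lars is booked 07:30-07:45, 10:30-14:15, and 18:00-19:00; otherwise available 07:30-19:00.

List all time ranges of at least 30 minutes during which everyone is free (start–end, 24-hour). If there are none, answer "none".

08:45–10:30

Sofia free within 07:30–19:00: 07:30–12:45, 16:30–16:45, 17:00–19:00.
Lars free within 07:30–19:00: 07:45–10:30, 14:15–18:00.
Oren ∩ Ines: 07:30–08:00, 08:45–10:45, 13:45–16:15, 17:00–18:30.
Oren ∩ Ines ∩ Sofia: 07:30–08:00, 08:45–10:45, 17:00–18:30.
Oren ∩ Ines ∩ Sofia ∩ Ximena: 07:30–08:00, 08:45–10:45, 17:00–17:15.
Oren ∩ Ines ∩ Sofia ∩ Ximena ∩ Lars: 07:45–08:00, 08:45–10:30, 17:00–17:15.
Windows ≥ 30 min: 08:45–10:30.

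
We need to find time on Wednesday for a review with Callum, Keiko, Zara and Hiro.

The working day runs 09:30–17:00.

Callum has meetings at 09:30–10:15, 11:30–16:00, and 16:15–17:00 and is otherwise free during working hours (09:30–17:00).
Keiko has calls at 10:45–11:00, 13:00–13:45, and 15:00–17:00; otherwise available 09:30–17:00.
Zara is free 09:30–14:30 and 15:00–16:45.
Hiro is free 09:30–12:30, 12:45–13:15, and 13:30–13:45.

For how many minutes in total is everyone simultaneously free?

Callum free within 09:30–17:00: 10:15–11:30, 16:00–16:15.
Keiko free within 09:30–17:00: 09:30–10:45, 11:00–13:00, 13:45–15:00.
Callum ∩ Keiko: 10:15–10:45, 11:00–11:30.
Callum ∩ Keiko ∩ Zara: 10:15–10:45, 11:00–11:30.
Callum ∩ Keiko ∩ Zara ∩ Hiro: 10:15–10:45, 11:00–11:30.
Total common minutes: 30 + 30 = 60.

60 minutes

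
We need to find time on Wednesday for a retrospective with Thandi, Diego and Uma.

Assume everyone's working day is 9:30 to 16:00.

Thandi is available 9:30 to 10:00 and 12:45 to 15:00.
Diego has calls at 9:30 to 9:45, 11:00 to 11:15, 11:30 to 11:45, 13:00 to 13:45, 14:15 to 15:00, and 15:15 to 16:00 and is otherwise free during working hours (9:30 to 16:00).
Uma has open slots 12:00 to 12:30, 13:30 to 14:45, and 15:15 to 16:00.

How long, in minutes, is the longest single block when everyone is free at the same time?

Diego free within 09:30–16:00: 09:45–11:00, 11:15–11:30, 11:45–13:00, 13:45–14:15, 15:00–15:15.
Thandi ∩ Diego: 09:45–10:00, 12:45–13:00, 13:45–14:15.
Thandi ∩ Diego ∩ Uma: 13:45–14:15.
Single common window of 30 minutes.

30 minutes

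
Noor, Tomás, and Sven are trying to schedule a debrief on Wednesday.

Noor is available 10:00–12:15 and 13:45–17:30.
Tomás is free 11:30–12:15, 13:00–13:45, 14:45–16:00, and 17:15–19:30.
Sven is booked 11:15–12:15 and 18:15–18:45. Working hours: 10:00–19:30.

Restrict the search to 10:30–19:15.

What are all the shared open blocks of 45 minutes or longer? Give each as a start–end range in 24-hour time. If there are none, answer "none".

14:45–16:00

Sven free within 10:00–19:30: 10:00–11:15, 12:15–18:15, 18:45–19:30.
Noor ∩ Tomás: 11:30–12:15, 14:45–16:00, 17:15–17:30.
Noor ∩ Tomás ∩ Sven: 14:45–16:00, 17:15–17:30.
Restricted to 10:30–19:15: 14:45–16:00, 17:15–17:30.
Windows ≥ 45 min: 14:45–16:00.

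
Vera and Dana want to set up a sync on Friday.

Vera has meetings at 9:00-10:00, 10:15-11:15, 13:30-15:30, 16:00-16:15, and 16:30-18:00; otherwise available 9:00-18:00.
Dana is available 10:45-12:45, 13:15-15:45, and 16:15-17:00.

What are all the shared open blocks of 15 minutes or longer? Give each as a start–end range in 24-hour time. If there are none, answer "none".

11:15–12:45, 13:15–13:30, 15:30–15:45, 16:15–16:30

Vera free within 09:00–18:00: 10:00–10:15, 11:15–13:30, 15:30–16:00, 16:15–16:30.
Vera ∩ Dana: 11:15–12:45, 13:15–13:30, 15:30–15:45, 16:15–16:30.
Windows ≥ 15 min: 11:15–12:45, 13:15–13:30, 15:30–15:45, 16:15–16:30.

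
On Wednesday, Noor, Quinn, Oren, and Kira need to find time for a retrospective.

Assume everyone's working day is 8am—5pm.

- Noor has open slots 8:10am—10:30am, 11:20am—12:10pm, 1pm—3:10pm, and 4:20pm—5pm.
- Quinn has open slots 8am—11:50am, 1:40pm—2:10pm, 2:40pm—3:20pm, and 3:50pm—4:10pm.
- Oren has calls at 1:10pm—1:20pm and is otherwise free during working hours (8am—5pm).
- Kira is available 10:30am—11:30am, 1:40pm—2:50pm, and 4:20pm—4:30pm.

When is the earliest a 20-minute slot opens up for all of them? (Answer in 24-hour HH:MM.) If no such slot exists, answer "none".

13:40

Oren free within 08:00–17:00: 08:00–13:10, 13:20–17:00.
Noor ∩ Quinn: 08:10–10:30, 11:20–11:50, 13:40–14:10, 14:40–15:10.
Noor ∩ Quinn ∩ Oren: 08:10–10:30, 11:20–11:50, 13:40–14:10, 14:40–15:10.
Noor ∩ Quinn ∩ Oren ∩ Kira: 11:20–11:30, 13:40–14:10, 14:40–14:50.
Windows ≥ 20 min: 13:40–14:10.
Earliest such window starts at 13:40.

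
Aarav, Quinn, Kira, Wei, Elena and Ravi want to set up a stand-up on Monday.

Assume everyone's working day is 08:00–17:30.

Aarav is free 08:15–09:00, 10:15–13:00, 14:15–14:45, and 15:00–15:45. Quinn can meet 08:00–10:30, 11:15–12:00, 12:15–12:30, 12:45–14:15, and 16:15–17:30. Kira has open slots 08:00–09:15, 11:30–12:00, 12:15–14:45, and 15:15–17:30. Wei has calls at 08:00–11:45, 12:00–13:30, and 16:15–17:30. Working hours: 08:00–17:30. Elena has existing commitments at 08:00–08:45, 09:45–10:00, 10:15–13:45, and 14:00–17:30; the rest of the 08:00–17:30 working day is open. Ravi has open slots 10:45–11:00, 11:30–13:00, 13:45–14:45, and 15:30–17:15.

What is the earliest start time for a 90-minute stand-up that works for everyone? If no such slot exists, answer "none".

none

Wei free within 08:00–17:30: 11:45–12:00, 13:30–16:15.
Elena free within 08:00–17:30: 08:45–09:45, 10:00–10:15, 13:45–14:00.
Aarav ∩ Quinn: 08:15–09:00, 10:15–10:30, 11:15–12:00, 12:15–12:30, 12:45–13:00.
Aarav ∩ Quinn ∩ Kira: 08:15–09:00, 11:30–12:00, 12:15–12:30, 12:45–13:00.
Aarav ∩ Quinn ∩ Kira ∩ Wei: 11:45–12:00.
Aarav ∩ Quinn ∩ Kira ∩ Wei ∩ Elena: (none).
Aarav ∩ Quinn ∩ Kira ∩ Wei ∩ Elena ∩ Ravi: (none).
Windows ≥ 90 min: (none).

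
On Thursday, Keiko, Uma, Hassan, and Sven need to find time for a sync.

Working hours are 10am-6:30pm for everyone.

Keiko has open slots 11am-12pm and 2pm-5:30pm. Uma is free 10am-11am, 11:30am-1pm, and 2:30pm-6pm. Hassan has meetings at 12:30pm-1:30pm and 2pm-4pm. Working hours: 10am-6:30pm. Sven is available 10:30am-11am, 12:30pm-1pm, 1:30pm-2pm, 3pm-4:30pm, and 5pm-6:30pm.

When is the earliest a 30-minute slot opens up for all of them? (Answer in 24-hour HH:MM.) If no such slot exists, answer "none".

Hassan free within 10:00–18:30: 10:00–12:30, 13:30–14:00, 16:00–18:30.
Keiko ∩ Uma: 11:30–12:00, 14:30–17:30.
Keiko ∩ Uma ∩ Hassan: 11:30–12:00, 16:00–17:30.
Keiko ∩ Uma ∩ Hassan ∩ Sven: 16:00–16:30, 17:00–17:30.
Windows ≥ 30 min: 16:00–16:30, 17:00–17:30.
Earliest such window starts at 16:00.

16:00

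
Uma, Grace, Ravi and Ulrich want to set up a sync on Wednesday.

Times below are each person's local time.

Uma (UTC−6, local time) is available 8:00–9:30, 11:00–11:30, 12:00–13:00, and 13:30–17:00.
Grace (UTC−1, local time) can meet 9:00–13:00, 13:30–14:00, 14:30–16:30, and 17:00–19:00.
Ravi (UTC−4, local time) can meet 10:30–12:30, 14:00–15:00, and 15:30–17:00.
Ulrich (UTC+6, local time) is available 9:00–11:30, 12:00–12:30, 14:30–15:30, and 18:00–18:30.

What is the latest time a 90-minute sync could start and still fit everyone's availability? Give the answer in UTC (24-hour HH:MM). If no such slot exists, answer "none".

Uma → UTC: 14:00–15:30, 17:00–17:30, 18:00–19:00, 19:30–23:00.
Grace → UTC: 10:00–14:00, 14:30–15:00, 15:30–17:30, 18:00–20:00.
Ravi → UTC: 14:30–16:30, 18:00–19:00, 19:30–21:00.
Ulrich → UTC: 03:00–05:30, 06:00–06:30, 08:30–09:30, 12:00–12:30.
Uma ∩ Grace: 14:30–15:00, 17:00–17:30, 18:00–19:00, 19:30–20:00.
Uma ∩ Grace ∩ Ravi: 14:30–15:00, 18:00–19:00, 19:30–20:00.
Uma ∩ Grace ∩ Ravi ∩ Ulrich: (none).
Windows ≥ 90 min: (none).

none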